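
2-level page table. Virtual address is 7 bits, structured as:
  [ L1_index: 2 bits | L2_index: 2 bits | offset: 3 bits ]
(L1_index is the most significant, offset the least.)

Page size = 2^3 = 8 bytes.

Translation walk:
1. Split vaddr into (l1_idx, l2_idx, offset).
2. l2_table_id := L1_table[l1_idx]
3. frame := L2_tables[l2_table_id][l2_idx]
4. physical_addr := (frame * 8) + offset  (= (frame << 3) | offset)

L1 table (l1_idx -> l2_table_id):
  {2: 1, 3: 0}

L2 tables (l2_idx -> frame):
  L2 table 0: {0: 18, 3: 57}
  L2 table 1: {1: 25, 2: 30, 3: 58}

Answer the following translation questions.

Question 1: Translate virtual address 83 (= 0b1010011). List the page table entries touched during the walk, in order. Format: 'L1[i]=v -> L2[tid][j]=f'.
Answer: L1[2]=1 -> L2[1][2]=30

Derivation:
vaddr = 83 = 0b1010011
Split: l1_idx=2, l2_idx=2, offset=3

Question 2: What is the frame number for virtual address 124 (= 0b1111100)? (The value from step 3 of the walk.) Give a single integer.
Answer: 57

Derivation:
vaddr = 124: l1_idx=3, l2_idx=3
L1[3] = 0; L2[0][3] = 57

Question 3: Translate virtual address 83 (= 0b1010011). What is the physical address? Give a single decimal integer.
Answer: 243

Derivation:
vaddr = 83 = 0b1010011
Split: l1_idx=2, l2_idx=2, offset=3
L1[2] = 1
L2[1][2] = 30
paddr = 30 * 8 + 3 = 243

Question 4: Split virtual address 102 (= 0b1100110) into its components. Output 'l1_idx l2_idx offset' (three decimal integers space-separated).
vaddr = 102 = 0b1100110
  top 2 bits -> l1_idx = 3
  next 2 bits -> l2_idx = 0
  bottom 3 bits -> offset = 6

Answer: 3 0 6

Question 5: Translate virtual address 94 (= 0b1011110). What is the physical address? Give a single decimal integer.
Answer: 470

Derivation:
vaddr = 94 = 0b1011110
Split: l1_idx=2, l2_idx=3, offset=6
L1[2] = 1
L2[1][3] = 58
paddr = 58 * 8 + 6 = 470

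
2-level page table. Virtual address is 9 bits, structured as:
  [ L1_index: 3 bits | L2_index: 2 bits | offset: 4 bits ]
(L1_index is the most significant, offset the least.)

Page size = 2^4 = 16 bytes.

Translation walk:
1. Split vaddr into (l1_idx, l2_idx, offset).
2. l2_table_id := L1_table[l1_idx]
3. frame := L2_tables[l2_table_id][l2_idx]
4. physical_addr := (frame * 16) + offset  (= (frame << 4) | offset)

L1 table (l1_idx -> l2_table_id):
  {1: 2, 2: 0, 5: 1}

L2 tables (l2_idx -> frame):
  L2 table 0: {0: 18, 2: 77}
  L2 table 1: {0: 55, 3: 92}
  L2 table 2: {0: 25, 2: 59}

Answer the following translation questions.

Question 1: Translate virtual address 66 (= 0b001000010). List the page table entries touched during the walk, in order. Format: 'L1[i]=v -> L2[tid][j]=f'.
vaddr = 66 = 0b001000010
Split: l1_idx=1, l2_idx=0, offset=2

Answer: L1[1]=2 -> L2[2][0]=25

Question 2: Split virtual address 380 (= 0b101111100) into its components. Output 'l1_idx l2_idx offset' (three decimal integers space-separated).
vaddr = 380 = 0b101111100
  top 3 bits -> l1_idx = 5
  next 2 bits -> l2_idx = 3
  bottom 4 bits -> offset = 12

Answer: 5 3 12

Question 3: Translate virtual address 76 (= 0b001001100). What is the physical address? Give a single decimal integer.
Answer: 412

Derivation:
vaddr = 76 = 0b001001100
Split: l1_idx=1, l2_idx=0, offset=12
L1[1] = 2
L2[2][0] = 25
paddr = 25 * 16 + 12 = 412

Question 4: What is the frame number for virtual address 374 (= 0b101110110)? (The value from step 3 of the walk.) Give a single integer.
Answer: 92

Derivation:
vaddr = 374: l1_idx=5, l2_idx=3
L1[5] = 1; L2[1][3] = 92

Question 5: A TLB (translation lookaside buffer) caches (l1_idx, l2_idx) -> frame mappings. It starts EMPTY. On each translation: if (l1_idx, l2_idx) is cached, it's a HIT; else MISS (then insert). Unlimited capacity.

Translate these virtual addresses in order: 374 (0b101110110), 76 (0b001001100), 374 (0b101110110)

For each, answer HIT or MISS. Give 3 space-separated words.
Answer: MISS MISS HIT

Derivation:
vaddr=374: (5,3) not in TLB -> MISS, insert
vaddr=76: (1,0) not in TLB -> MISS, insert
vaddr=374: (5,3) in TLB -> HIT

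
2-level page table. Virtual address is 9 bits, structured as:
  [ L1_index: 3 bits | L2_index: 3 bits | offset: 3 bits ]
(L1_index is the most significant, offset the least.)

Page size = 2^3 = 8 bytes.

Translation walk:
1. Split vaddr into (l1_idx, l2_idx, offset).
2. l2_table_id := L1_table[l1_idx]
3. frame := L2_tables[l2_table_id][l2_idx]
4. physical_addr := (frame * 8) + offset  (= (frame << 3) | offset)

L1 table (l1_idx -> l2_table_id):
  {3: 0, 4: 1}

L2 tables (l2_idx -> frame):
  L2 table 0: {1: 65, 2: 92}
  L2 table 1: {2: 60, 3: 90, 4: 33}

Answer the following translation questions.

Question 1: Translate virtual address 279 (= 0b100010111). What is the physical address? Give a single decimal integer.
Answer: 487

Derivation:
vaddr = 279 = 0b100010111
Split: l1_idx=4, l2_idx=2, offset=7
L1[4] = 1
L2[1][2] = 60
paddr = 60 * 8 + 7 = 487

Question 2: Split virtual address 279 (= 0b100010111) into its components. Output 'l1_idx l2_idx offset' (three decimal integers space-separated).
Answer: 4 2 7

Derivation:
vaddr = 279 = 0b100010111
  top 3 bits -> l1_idx = 4
  next 3 bits -> l2_idx = 2
  bottom 3 bits -> offset = 7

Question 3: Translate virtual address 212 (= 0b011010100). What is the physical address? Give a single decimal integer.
Answer: 740

Derivation:
vaddr = 212 = 0b011010100
Split: l1_idx=3, l2_idx=2, offset=4
L1[3] = 0
L2[0][2] = 92
paddr = 92 * 8 + 4 = 740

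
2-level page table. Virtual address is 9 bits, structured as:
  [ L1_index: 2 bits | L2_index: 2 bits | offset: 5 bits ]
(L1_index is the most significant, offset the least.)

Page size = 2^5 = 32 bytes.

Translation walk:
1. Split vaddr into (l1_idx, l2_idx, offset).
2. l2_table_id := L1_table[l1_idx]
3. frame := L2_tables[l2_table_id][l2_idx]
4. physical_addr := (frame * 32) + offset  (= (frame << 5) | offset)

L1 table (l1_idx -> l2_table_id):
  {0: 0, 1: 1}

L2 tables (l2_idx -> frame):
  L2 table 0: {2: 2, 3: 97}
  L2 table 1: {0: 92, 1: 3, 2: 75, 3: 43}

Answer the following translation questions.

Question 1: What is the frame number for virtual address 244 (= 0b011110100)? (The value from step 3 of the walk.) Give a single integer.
vaddr = 244: l1_idx=1, l2_idx=3
L1[1] = 1; L2[1][3] = 43

Answer: 43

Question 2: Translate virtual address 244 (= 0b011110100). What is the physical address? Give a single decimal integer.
vaddr = 244 = 0b011110100
Split: l1_idx=1, l2_idx=3, offset=20
L1[1] = 1
L2[1][3] = 43
paddr = 43 * 32 + 20 = 1396

Answer: 1396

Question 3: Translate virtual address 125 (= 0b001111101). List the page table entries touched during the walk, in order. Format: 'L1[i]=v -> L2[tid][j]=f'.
vaddr = 125 = 0b001111101
Split: l1_idx=0, l2_idx=3, offset=29

Answer: L1[0]=0 -> L2[0][3]=97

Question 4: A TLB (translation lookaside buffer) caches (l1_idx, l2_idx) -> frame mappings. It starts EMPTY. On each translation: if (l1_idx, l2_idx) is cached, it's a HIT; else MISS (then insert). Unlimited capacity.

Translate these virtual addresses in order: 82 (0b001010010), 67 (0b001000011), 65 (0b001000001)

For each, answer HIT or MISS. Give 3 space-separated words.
Answer: MISS HIT HIT

Derivation:
vaddr=82: (0,2) not in TLB -> MISS, insert
vaddr=67: (0,2) in TLB -> HIT
vaddr=65: (0,2) in TLB -> HIT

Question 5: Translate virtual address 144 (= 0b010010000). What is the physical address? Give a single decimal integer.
vaddr = 144 = 0b010010000
Split: l1_idx=1, l2_idx=0, offset=16
L1[1] = 1
L2[1][0] = 92
paddr = 92 * 32 + 16 = 2960

Answer: 2960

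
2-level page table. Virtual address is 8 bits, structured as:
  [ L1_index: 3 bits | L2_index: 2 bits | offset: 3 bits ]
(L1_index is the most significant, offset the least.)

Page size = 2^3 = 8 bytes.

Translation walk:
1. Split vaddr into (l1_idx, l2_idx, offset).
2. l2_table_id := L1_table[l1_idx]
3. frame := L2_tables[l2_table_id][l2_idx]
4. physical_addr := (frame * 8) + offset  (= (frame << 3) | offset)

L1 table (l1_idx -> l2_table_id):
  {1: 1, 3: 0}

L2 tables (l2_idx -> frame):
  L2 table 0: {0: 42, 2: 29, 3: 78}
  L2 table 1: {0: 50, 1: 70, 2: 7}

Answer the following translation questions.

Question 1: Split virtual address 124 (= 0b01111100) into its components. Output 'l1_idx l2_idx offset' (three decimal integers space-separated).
Answer: 3 3 4

Derivation:
vaddr = 124 = 0b01111100
  top 3 bits -> l1_idx = 3
  next 2 bits -> l2_idx = 3
  bottom 3 bits -> offset = 4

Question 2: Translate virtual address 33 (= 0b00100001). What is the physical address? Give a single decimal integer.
vaddr = 33 = 0b00100001
Split: l1_idx=1, l2_idx=0, offset=1
L1[1] = 1
L2[1][0] = 50
paddr = 50 * 8 + 1 = 401

Answer: 401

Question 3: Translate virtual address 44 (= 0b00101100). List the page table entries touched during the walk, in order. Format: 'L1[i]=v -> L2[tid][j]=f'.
Answer: L1[1]=1 -> L2[1][1]=70

Derivation:
vaddr = 44 = 0b00101100
Split: l1_idx=1, l2_idx=1, offset=4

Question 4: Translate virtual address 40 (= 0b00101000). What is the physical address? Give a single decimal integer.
Answer: 560

Derivation:
vaddr = 40 = 0b00101000
Split: l1_idx=1, l2_idx=1, offset=0
L1[1] = 1
L2[1][1] = 70
paddr = 70 * 8 + 0 = 560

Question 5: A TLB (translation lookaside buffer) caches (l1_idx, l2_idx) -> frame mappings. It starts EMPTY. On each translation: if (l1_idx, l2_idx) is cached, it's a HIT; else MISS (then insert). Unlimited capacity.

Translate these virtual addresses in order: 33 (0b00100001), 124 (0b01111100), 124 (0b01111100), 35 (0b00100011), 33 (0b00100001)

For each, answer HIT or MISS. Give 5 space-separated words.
vaddr=33: (1,0) not in TLB -> MISS, insert
vaddr=124: (3,3) not in TLB -> MISS, insert
vaddr=124: (3,3) in TLB -> HIT
vaddr=35: (1,0) in TLB -> HIT
vaddr=33: (1,0) in TLB -> HIT

Answer: MISS MISS HIT HIT HIT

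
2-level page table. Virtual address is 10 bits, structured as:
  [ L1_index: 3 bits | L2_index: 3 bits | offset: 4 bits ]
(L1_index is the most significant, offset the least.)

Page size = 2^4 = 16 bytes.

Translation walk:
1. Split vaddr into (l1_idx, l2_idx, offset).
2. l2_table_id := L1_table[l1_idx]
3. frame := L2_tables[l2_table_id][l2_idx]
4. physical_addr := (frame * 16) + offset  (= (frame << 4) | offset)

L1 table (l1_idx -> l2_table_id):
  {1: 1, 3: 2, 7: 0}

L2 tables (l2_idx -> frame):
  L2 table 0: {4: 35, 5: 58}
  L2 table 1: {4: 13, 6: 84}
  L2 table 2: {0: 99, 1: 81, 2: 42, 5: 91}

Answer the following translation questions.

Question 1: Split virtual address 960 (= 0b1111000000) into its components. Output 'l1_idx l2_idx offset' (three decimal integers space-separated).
Answer: 7 4 0

Derivation:
vaddr = 960 = 0b1111000000
  top 3 bits -> l1_idx = 7
  next 3 bits -> l2_idx = 4
  bottom 4 bits -> offset = 0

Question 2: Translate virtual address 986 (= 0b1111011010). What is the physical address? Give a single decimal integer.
Answer: 938

Derivation:
vaddr = 986 = 0b1111011010
Split: l1_idx=7, l2_idx=5, offset=10
L1[7] = 0
L2[0][5] = 58
paddr = 58 * 16 + 10 = 938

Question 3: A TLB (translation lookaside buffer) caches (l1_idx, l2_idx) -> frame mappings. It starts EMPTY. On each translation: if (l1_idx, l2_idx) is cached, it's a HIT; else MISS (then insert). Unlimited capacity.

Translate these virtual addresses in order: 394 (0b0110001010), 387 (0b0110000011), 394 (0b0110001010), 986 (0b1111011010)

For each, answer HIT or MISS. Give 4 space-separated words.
Answer: MISS HIT HIT MISS

Derivation:
vaddr=394: (3,0) not in TLB -> MISS, insert
vaddr=387: (3,0) in TLB -> HIT
vaddr=394: (3,0) in TLB -> HIT
vaddr=986: (7,5) not in TLB -> MISS, insert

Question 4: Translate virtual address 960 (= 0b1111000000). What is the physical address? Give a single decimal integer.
Answer: 560

Derivation:
vaddr = 960 = 0b1111000000
Split: l1_idx=7, l2_idx=4, offset=0
L1[7] = 0
L2[0][4] = 35
paddr = 35 * 16 + 0 = 560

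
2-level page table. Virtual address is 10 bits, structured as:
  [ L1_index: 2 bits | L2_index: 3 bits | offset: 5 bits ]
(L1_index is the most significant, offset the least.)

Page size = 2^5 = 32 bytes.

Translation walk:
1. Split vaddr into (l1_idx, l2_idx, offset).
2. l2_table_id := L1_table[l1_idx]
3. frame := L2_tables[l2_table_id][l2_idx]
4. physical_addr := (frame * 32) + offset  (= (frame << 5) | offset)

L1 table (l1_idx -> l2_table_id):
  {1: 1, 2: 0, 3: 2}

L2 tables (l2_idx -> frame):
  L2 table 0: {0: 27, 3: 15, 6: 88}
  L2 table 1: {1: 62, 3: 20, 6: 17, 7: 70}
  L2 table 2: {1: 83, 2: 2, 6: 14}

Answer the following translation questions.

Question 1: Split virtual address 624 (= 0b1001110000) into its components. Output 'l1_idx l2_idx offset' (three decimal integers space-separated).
vaddr = 624 = 0b1001110000
  top 2 bits -> l1_idx = 2
  next 3 bits -> l2_idx = 3
  bottom 5 bits -> offset = 16

Answer: 2 3 16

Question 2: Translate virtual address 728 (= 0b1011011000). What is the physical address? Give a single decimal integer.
vaddr = 728 = 0b1011011000
Split: l1_idx=2, l2_idx=6, offset=24
L1[2] = 0
L2[0][6] = 88
paddr = 88 * 32 + 24 = 2840

Answer: 2840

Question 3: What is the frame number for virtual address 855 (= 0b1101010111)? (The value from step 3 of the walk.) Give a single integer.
Answer: 2

Derivation:
vaddr = 855: l1_idx=3, l2_idx=2
L1[3] = 2; L2[2][2] = 2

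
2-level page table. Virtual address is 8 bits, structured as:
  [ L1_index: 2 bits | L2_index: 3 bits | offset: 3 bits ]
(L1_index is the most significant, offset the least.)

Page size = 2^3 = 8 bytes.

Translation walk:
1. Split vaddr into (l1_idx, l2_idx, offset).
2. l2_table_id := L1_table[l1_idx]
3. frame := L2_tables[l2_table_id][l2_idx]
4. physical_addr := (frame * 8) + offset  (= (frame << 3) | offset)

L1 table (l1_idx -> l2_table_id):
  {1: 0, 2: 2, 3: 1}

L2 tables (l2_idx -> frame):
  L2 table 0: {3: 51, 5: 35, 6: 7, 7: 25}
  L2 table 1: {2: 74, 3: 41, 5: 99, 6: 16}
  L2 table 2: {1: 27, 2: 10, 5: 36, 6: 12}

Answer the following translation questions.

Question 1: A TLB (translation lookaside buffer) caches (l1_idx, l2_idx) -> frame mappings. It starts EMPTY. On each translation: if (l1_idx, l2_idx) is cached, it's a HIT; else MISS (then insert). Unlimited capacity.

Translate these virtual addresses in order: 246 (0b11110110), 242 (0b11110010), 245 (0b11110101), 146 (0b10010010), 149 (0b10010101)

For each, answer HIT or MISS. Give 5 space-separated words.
vaddr=246: (3,6) not in TLB -> MISS, insert
vaddr=242: (3,6) in TLB -> HIT
vaddr=245: (3,6) in TLB -> HIT
vaddr=146: (2,2) not in TLB -> MISS, insert
vaddr=149: (2,2) in TLB -> HIT

Answer: MISS HIT HIT MISS HIT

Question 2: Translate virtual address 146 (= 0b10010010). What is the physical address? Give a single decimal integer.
Answer: 82

Derivation:
vaddr = 146 = 0b10010010
Split: l1_idx=2, l2_idx=2, offset=2
L1[2] = 2
L2[2][2] = 10
paddr = 10 * 8 + 2 = 82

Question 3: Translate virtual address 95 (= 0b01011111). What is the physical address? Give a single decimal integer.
Answer: 415

Derivation:
vaddr = 95 = 0b01011111
Split: l1_idx=1, l2_idx=3, offset=7
L1[1] = 0
L2[0][3] = 51
paddr = 51 * 8 + 7 = 415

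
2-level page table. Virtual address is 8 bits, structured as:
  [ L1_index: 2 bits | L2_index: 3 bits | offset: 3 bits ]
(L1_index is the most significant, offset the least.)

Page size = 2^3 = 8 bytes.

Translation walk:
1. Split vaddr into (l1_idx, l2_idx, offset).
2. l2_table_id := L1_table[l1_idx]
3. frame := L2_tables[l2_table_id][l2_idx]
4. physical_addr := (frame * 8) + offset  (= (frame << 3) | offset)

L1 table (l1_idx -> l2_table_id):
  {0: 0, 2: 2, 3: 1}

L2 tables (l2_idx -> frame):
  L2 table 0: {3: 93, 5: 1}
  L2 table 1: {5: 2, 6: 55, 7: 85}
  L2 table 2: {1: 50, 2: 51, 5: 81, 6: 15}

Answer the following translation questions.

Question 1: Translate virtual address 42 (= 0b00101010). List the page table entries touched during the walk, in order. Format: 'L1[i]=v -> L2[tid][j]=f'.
Answer: L1[0]=0 -> L2[0][5]=1

Derivation:
vaddr = 42 = 0b00101010
Split: l1_idx=0, l2_idx=5, offset=2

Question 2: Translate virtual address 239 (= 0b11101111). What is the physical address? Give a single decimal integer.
vaddr = 239 = 0b11101111
Split: l1_idx=3, l2_idx=5, offset=7
L1[3] = 1
L2[1][5] = 2
paddr = 2 * 8 + 7 = 23

Answer: 23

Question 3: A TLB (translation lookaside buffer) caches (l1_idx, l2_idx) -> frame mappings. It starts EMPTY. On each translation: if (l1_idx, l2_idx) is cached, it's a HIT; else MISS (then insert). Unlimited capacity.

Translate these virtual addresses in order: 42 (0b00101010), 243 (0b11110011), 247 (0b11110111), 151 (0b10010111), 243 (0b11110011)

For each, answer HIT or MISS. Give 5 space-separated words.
vaddr=42: (0,5) not in TLB -> MISS, insert
vaddr=243: (3,6) not in TLB -> MISS, insert
vaddr=247: (3,6) in TLB -> HIT
vaddr=151: (2,2) not in TLB -> MISS, insert
vaddr=243: (3,6) in TLB -> HIT

Answer: MISS MISS HIT MISS HIT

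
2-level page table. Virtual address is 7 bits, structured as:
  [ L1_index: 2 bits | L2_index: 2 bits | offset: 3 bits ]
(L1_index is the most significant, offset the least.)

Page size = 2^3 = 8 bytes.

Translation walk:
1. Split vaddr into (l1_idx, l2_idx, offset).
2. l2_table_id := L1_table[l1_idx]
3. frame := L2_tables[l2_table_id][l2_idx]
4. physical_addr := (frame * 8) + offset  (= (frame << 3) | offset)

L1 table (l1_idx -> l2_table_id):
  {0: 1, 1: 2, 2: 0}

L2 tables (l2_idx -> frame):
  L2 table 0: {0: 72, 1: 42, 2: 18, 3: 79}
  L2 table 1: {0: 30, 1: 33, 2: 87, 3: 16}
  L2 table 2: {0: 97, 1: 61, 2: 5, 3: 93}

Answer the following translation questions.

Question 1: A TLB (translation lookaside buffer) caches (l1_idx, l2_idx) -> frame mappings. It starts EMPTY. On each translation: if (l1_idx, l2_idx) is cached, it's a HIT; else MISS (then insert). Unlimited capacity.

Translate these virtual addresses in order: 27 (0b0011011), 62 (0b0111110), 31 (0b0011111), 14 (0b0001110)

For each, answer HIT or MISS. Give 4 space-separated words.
Answer: MISS MISS HIT MISS

Derivation:
vaddr=27: (0,3) not in TLB -> MISS, insert
vaddr=62: (1,3) not in TLB -> MISS, insert
vaddr=31: (0,3) in TLB -> HIT
vaddr=14: (0,1) not in TLB -> MISS, insert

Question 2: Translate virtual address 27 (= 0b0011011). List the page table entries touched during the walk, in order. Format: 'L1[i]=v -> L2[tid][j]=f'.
vaddr = 27 = 0b0011011
Split: l1_idx=0, l2_idx=3, offset=3

Answer: L1[0]=1 -> L2[1][3]=16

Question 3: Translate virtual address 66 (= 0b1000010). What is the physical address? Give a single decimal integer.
Answer: 578

Derivation:
vaddr = 66 = 0b1000010
Split: l1_idx=2, l2_idx=0, offset=2
L1[2] = 0
L2[0][0] = 72
paddr = 72 * 8 + 2 = 578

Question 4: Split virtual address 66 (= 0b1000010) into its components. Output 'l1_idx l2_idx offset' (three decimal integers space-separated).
Answer: 2 0 2

Derivation:
vaddr = 66 = 0b1000010
  top 2 bits -> l1_idx = 2
  next 2 bits -> l2_idx = 0
  bottom 3 bits -> offset = 2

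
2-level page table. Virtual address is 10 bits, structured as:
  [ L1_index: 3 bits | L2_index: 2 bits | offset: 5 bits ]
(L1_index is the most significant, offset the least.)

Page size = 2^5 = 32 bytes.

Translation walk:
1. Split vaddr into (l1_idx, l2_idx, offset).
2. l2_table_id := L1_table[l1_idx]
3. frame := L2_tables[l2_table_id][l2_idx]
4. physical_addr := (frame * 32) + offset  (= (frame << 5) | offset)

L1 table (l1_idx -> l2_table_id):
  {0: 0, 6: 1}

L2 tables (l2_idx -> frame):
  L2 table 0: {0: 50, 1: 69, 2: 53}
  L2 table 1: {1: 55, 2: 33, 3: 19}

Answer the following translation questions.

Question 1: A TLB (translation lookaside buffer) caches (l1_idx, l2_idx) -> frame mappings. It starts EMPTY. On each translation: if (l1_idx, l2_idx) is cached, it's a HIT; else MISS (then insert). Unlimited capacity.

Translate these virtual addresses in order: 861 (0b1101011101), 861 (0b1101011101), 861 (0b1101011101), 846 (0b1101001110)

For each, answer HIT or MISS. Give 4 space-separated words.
vaddr=861: (6,2) not in TLB -> MISS, insert
vaddr=861: (6,2) in TLB -> HIT
vaddr=861: (6,2) in TLB -> HIT
vaddr=846: (6,2) in TLB -> HIT

Answer: MISS HIT HIT HIT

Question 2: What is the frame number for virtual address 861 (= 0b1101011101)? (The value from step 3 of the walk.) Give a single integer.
Answer: 33

Derivation:
vaddr = 861: l1_idx=6, l2_idx=2
L1[6] = 1; L2[1][2] = 33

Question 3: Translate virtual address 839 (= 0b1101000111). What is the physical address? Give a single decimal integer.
Answer: 1063

Derivation:
vaddr = 839 = 0b1101000111
Split: l1_idx=6, l2_idx=2, offset=7
L1[6] = 1
L2[1][2] = 33
paddr = 33 * 32 + 7 = 1063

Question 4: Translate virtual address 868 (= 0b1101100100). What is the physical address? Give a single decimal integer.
Answer: 612

Derivation:
vaddr = 868 = 0b1101100100
Split: l1_idx=6, l2_idx=3, offset=4
L1[6] = 1
L2[1][3] = 19
paddr = 19 * 32 + 4 = 612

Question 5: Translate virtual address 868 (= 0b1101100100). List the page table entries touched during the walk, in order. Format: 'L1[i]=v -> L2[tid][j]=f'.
Answer: L1[6]=1 -> L2[1][3]=19

Derivation:
vaddr = 868 = 0b1101100100
Split: l1_idx=6, l2_idx=3, offset=4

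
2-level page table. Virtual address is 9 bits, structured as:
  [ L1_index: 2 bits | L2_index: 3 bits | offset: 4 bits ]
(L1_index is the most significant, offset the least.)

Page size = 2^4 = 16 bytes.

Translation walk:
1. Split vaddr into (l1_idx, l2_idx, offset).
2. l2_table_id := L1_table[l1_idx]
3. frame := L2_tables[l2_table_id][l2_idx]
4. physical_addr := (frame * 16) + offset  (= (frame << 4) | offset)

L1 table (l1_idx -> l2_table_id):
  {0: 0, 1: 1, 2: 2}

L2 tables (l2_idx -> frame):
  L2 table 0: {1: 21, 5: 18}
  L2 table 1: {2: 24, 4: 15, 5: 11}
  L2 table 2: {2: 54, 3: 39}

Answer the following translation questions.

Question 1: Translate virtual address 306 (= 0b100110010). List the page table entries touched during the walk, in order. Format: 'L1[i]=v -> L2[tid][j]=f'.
vaddr = 306 = 0b100110010
Split: l1_idx=2, l2_idx=3, offset=2

Answer: L1[2]=2 -> L2[2][3]=39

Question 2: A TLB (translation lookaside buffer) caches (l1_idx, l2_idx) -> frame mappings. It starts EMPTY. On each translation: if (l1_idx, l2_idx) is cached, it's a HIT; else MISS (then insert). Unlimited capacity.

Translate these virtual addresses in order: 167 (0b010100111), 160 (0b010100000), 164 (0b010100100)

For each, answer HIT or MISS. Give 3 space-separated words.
Answer: MISS HIT HIT

Derivation:
vaddr=167: (1,2) not in TLB -> MISS, insert
vaddr=160: (1,2) in TLB -> HIT
vaddr=164: (1,2) in TLB -> HIT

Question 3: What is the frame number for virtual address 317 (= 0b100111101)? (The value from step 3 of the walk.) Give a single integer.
Answer: 39

Derivation:
vaddr = 317: l1_idx=2, l2_idx=3
L1[2] = 2; L2[2][3] = 39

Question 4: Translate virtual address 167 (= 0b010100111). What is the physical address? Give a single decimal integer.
Answer: 391

Derivation:
vaddr = 167 = 0b010100111
Split: l1_idx=1, l2_idx=2, offset=7
L1[1] = 1
L2[1][2] = 24
paddr = 24 * 16 + 7 = 391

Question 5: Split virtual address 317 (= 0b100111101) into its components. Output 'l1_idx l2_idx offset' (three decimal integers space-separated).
Answer: 2 3 13

Derivation:
vaddr = 317 = 0b100111101
  top 2 bits -> l1_idx = 2
  next 3 bits -> l2_idx = 3
  bottom 4 bits -> offset = 13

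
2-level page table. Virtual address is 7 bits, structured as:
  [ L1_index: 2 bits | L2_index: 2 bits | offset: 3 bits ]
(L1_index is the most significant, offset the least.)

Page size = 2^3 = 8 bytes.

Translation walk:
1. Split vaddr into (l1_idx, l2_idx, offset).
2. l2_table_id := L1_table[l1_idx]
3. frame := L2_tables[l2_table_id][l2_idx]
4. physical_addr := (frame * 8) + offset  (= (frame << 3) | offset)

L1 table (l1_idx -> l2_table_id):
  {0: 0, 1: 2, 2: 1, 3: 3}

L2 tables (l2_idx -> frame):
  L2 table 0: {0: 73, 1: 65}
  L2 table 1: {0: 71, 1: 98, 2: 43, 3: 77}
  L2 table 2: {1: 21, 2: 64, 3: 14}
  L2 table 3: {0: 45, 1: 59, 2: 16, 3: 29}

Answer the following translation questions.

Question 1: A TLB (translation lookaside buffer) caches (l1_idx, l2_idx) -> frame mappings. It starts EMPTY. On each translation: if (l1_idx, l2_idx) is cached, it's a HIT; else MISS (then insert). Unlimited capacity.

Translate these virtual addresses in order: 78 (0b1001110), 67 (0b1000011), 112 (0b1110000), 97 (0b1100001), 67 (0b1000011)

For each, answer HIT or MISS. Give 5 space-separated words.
Answer: MISS MISS MISS MISS HIT

Derivation:
vaddr=78: (2,1) not in TLB -> MISS, insert
vaddr=67: (2,0) not in TLB -> MISS, insert
vaddr=112: (3,2) not in TLB -> MISS, insert
vaddr=97: (3,0) not in TLB -> MISS, insert
vaddr=67: (2,0) in TLB -> HIT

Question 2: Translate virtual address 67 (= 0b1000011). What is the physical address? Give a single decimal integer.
Answer: 571

Derivation:
vaddr = 67 = 0b1000011
Split: l1_idx=2, l2_idx=0, offset=3
L1[2] = 1
L2[1][0] = 71
paddr = 71 * 8 + 3 = 571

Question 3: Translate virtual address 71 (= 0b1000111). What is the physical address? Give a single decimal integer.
vaddr = 71 = 0b1000111
Split: l1_idx=2, l2_idx=0, offset=7
L1[2] = 1
L2[1][0] = 71
paddr = 71 * 8 + 7 = 575

Answer: 575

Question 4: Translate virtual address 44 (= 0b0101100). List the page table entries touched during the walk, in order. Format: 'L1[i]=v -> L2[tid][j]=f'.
Answer: L1[1]=2 -> L2[2][1]=21

Derivation:
vaddr = 44 = 0b0101100
Split: l1_idx=1, l2_idx=1, offset=4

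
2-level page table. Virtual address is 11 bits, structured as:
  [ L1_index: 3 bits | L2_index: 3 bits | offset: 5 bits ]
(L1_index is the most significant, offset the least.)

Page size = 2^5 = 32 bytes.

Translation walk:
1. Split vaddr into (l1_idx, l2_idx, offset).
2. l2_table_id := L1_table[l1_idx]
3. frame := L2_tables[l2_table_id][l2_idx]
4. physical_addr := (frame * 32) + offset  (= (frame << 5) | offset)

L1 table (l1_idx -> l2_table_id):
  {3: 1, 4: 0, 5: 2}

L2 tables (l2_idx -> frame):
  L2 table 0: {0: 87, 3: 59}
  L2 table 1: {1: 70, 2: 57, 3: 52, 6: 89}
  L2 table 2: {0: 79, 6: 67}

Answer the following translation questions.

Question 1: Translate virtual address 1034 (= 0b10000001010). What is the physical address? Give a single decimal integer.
Answer: 2794

Derivation:
vaddr = 1034 = 0b10000001010
Split: l1_idx=4, l2_idx=0, offset=10
L1[4] = 0
L2[0][0] = 87
paddr = 87 * 32 + 10 = 2794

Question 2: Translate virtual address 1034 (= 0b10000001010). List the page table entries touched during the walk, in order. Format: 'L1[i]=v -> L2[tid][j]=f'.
vaddr = 1034 = 0b10000001010
Split: l1_idx=4, l2_idx=0, offset=10

Answer: L1[4]=0 -> L2[0][0]=87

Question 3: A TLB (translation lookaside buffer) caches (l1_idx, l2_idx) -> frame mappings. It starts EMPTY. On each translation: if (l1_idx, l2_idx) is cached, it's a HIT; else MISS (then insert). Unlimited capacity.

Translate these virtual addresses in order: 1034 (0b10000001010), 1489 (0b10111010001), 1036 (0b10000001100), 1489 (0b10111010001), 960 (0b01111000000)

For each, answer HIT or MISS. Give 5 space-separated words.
Answer: MISS MISS HIT HIT MISS

Derivation:
vaddr=1034: (4,0) not in TLB -> MISS, insert
vaddr=1489: (5,6) not in TLB -> MISS, insert
vaddr=1036: (4,0) in TLB -> HIT
vaddr=1489: (5,6) in TLB -> HIT
vaddr=960: (3,6) not in TLB -> MISS, insert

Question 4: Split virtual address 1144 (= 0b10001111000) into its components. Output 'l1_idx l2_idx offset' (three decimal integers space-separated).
Answer: 4 3 24

Derivation:
vaddr = 1144 = 0b10001111000
  top 3 bits -> l1_idx = 4
  next 3 bits -> l2_idx = 3
  bottom 5 bits -> offset = 24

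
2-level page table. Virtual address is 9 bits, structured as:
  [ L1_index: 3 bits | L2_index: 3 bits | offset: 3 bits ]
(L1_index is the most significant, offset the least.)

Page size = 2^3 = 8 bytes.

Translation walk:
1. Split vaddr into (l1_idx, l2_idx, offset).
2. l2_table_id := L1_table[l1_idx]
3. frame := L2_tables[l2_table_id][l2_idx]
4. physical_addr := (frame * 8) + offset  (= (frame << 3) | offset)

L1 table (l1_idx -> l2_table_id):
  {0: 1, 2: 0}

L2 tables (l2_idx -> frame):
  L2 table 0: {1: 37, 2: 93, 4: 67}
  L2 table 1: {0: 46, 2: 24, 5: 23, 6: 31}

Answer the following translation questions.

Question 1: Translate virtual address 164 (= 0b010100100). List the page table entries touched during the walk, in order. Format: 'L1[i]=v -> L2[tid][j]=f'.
vaddr = 164 = 0b010100100
Split: l1_idx=2, l2_idx=4, offset=4

Answer: L1[2]=0 -> L2[0][4]=67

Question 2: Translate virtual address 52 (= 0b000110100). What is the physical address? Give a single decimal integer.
vaddr = 52 = 0b000110100
Split: l1_idx=0, l2_idx=6, offset=4
L1[0] = 1
L2[1][6] = 31
paddr = 31 * 8 + 4 = 252

Answer: 252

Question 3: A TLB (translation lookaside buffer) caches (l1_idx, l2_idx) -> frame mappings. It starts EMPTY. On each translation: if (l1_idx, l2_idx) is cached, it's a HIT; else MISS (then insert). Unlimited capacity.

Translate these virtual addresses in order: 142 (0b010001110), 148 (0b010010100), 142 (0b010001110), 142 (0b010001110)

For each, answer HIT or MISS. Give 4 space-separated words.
vaddr=142: (2,1) not in TLB -> MISS, insert
vaddr=148: (2,2) not in TLB -> MISS, insert
vaddr=142: (2,1) in TLB -> HIT
vaddr=142: (2,1) in TLB -> HIT

Answer: MISS MISS HIT HIT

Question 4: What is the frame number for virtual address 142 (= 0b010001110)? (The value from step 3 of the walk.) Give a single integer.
vaddr = 142: l1_idx=2, l2_idx=1
L1[2] = 0; L2[0][1] = 37

Answer: 37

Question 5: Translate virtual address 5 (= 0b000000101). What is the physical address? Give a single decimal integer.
vaddr = 5 = 0b000000101
Split: l1_idx=0, l2_idx=0, offset=5
L1[0] = 1
L2[1][0] = 46
paddr = 46 * 8 + 5 = 373

Answer: 373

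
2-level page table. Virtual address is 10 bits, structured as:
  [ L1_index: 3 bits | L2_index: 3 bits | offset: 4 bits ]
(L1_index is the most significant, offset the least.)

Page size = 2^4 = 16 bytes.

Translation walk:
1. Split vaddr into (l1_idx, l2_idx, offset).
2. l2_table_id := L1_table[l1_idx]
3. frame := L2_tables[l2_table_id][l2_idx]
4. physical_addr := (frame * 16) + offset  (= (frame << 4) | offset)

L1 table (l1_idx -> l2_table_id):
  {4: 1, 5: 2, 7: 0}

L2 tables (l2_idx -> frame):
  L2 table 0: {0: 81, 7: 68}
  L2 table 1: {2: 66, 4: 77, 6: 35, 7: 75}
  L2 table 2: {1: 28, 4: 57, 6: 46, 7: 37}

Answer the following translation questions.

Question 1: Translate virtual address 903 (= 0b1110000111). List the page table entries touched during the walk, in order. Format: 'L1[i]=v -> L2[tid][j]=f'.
vaddr = 903 = 0b1110000111
Split: l1_idx=7, l2_idx=0, offset=7

Answer: L1[7]=0 -> L2[0][0]=81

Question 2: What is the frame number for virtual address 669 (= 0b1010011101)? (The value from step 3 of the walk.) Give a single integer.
Answer: 28

Derivation:
vaddr = 669: l1_idx=5, l2_idx=1
L1[5] = 2; L2[2][1] = 28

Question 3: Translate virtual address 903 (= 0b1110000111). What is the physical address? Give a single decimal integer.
vaddr = 903 = 0b1110000111
Split: l1_idx=7, l2_idx=0, offset=7
L1[7] = 0
L2[0][0] = 81
paddr = 81 * 16 + 7 = 1303

Answer: 1303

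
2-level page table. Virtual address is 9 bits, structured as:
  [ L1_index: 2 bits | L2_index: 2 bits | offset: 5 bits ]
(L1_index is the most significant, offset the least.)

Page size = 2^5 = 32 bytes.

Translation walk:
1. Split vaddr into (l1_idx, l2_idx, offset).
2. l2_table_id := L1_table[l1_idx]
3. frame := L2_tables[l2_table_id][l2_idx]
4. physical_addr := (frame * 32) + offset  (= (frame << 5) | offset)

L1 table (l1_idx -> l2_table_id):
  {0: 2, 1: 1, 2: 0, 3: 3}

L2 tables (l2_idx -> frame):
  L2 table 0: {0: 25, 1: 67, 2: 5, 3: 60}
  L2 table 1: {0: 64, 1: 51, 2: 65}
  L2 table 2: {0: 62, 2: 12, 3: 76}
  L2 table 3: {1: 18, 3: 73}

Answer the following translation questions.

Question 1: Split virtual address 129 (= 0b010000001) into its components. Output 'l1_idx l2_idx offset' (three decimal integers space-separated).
Answer: 1 0 1

Derivation:
vaddr = 129 = 0b010000001
  top 2 bits -> l1_idx = 1
  next 2 bits -> l2_idx = 0
  bottom 5 bits -> offset = 1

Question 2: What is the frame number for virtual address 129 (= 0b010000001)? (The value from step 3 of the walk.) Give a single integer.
Answer: 64

Derivation:
vaddr = 129: l1_idx=1, l2_idx=0
L1[1] = 1; L2[1][0] = 64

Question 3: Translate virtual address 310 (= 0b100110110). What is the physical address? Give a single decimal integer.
vaddr = 310 = 0b100110110
Split: l1_idx=2, l2_idx=1, offset=22
L1[2] = 0
L2[0][1] = 67
paddr = 67 * 32 + 22 = 2166

Answer: 2166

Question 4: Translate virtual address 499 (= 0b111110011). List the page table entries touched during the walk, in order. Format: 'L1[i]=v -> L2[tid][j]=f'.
vaddr = 499 = 0b111110011
Split: l1_idx=3, l2_idx=3, offset=19

Answer: L1[3]=3 -> L2[3][3]=73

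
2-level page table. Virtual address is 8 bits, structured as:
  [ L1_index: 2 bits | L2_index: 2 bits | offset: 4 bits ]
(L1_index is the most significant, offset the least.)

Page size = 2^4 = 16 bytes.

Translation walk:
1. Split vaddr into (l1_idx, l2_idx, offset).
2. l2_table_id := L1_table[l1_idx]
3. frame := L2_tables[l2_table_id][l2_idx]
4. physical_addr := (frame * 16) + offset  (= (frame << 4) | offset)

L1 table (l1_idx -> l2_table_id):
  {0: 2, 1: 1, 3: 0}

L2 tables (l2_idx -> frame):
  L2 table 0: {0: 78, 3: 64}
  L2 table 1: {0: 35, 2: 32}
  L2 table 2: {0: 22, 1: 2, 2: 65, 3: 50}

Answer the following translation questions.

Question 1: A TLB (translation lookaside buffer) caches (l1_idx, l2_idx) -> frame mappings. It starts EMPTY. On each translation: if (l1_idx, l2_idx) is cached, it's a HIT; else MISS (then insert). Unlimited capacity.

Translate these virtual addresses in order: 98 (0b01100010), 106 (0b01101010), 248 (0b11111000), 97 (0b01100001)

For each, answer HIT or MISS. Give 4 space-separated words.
Answer: MISS HIT MISS HIT

Derivation:
vaddr=98: (1,2) not in TLB -> MISS, insert
vaddr=106: (1,2) in TLB -> HIT
vaddr=248: (3,3) not in TLB -> MISS, insert
vaddr=97: (1,2) in TLB -> HIT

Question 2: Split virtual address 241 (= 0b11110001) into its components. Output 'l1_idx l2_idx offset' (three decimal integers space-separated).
vaddr = 241 = 0b11110001
  top 2 bits -> l1_idx = 3
  next 2 bits -> l2_idx = 3
  bottom 4 bits -> offset = 1

Answer: 3 3 1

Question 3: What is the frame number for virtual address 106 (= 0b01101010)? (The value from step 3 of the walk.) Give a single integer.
Answer: 32

Derivation:
vaddr = 106: l1_idx=1, l2_idx=2
L1[1] = 1; L2[1][2] = 32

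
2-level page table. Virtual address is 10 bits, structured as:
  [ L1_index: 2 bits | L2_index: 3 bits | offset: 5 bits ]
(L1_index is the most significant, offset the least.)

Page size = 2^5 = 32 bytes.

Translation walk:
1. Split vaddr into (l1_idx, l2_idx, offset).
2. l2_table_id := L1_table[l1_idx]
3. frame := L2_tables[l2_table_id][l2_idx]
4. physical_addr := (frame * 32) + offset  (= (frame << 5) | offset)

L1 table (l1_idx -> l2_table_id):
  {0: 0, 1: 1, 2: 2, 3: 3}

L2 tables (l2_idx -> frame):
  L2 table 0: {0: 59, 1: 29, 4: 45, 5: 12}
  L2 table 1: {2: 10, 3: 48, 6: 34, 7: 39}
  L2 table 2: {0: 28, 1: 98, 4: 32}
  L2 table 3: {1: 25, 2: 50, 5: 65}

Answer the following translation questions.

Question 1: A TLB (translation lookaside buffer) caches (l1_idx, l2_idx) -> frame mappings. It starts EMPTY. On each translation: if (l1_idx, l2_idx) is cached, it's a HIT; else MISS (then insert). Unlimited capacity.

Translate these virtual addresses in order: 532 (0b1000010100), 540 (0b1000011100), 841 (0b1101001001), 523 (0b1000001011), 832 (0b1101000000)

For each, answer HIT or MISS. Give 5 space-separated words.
vaddr=532: (2,0) not in TLB -> MISS, insert
vaddr=540: (2,0) in TLB -> HIT
vaddr=841: (3,2) not in TLB -> MISS, insert
vaddr=523: (2,0) in TLB -> HIT
vaddr=832: (3,2) in TLB -> HIT

Answer: MISS HIT MISS HIT HIT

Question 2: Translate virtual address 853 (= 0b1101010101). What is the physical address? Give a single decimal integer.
vaddr = 853 = 0b1101010101
Split: l1_idx=3, l2_idx=2, offset=21
L1[3] = 3
L2[3][2] = 50
paddr = 50 * 32 + 21 = 1621

Answer: 1621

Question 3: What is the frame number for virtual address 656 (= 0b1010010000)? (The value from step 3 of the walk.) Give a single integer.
Answer: 32

Derivation:
vaddr = 656: l1_idx=2, l2_idx=4
L1[2] = 2; L2[2][4] = 32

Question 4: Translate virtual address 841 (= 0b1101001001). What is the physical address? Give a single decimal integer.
vaddr = 841 = 0b1101001001
Split: l1_idx=3, l2_idx=2, offset=9
L1[3] = 3
L2[3][2] = 50
paddr = 50 * 32 + 9 = 1609

Answer: 1609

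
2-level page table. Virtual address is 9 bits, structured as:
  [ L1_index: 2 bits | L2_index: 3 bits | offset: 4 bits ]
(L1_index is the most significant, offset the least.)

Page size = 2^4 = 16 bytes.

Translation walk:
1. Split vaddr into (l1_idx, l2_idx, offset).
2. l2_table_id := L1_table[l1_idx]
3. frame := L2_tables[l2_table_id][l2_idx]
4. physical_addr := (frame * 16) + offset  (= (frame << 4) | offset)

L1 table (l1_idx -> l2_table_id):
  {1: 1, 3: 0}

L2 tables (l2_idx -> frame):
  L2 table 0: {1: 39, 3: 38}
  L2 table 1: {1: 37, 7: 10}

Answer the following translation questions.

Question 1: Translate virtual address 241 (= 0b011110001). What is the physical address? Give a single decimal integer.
Answer: 161

Derivation:
vaddr = 241 = 0b011110001
Split: l1_idx=1, l2_idx=7, offset=1
L1[1] = 1
L2[1][7] = 10
paddr = 10 * 16 + 1 = 161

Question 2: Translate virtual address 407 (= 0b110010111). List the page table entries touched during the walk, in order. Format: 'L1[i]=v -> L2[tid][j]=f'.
vaddr = 407 = 0b110010111
Split: l1_idx=3, l2_idx=1, offset=7

Answer: L1[3]=0 -> L2[0][1]=39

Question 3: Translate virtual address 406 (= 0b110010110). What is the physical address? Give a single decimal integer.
vaddr = 406 = 0b110010110
Split: l1_idx=3, l2_idx=1, offset=6
L1[3] = 0
L2[0][1] = 39
paddr = 39 * 16 + 6 = 630

Answer: 630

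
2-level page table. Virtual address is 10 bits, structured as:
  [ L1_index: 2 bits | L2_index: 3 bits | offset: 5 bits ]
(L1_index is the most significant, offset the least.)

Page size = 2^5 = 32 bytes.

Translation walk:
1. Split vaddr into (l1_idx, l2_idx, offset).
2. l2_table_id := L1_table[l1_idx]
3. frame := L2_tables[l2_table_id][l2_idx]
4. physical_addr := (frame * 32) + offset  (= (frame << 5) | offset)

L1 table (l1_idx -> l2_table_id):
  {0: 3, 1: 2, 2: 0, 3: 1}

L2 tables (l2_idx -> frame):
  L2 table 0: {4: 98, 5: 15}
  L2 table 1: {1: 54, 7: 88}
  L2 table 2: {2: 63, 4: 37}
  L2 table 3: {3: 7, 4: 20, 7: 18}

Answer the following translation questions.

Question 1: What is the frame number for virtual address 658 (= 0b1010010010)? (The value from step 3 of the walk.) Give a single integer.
vaddr = 658: l1_idx=2, l2_idx=4
L1[2] = 0; L2[0][4] = 98

Answer: 98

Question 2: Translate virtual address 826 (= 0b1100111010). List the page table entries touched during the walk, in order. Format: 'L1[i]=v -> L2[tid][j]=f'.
vaddr = 826 = 0b1100111010
Split: l1_idx=3, l2_idx=1, offset=26

Answer: L1[3]=1 -> L2[1][1]=54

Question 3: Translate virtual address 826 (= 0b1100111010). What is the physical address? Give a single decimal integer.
vaddr = 826 = 0b1100111010
Split: l1_idx=3, l2_idx=1, offset=26
L1[3] = 1
L2[1][1] = 54
paddr = 54 * 32 + 26 = 1754

Answer: 1754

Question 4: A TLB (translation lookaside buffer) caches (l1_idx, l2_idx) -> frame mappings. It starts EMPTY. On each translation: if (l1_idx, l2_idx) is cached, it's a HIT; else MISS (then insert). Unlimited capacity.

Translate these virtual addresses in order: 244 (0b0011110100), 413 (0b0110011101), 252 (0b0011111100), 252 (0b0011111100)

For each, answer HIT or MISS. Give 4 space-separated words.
vaddr=244: (0,7) not in TLB -> MISS, insert
vaddr=413: (1,4) not in TLB -> MISS, insert
vaddr=252: (0,7) in TLB -> HIT
vaddr=252: (0,7) in TLB -> HIT

Answer: MISS MISS HIT HIT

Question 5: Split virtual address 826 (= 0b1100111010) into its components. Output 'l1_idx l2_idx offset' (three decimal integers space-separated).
Answer: 3 1 26

Derivation:
vaddr = 826 = 0b1100111010
  top 2 bits -> l1_idx = 3
  next 3 bits -> l2_idx = 1
  bottom 5 bits -> offset = 26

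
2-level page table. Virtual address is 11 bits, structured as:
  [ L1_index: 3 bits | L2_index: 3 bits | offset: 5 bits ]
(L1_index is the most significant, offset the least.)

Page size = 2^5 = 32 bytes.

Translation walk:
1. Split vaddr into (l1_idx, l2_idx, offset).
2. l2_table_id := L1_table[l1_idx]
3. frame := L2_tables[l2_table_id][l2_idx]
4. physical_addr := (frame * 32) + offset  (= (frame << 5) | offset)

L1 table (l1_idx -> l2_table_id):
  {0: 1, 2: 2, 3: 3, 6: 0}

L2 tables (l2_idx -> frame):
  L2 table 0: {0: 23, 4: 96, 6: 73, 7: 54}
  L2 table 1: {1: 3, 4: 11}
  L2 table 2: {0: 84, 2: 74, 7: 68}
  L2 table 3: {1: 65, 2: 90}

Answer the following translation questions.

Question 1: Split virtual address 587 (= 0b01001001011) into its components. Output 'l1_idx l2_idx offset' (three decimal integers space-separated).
Answer: 2 2 11

Derivation:
vaddr = 587 = 0b01001001011
  top 3 bits -> l1_idx = 2
  next 3 bits -> l2_idx = 2
  bottom 5 bits -> offset = 11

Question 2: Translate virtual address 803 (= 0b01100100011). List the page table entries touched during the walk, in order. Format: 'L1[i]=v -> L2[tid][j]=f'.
vaddr = 803 = 0b01100100011
Split: l1_idx=3, l2_idx=1, offset=3

Answer: L1[3]=3 -> L2[3][1]=65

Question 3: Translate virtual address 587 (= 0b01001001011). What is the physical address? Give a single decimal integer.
vaddr = 587 = 0b01001001011
Split: l1_idx=2, l2_idx=2, offset=11
L1[2] = 2
L2[2][2] = 74
paddr = 74 * 32 + 11 = 2379

Answer: 2379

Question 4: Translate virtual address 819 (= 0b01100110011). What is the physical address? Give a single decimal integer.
vaddr = 819 = 0b01100110011
Split: l1_idx=3, l2_idx=1, offset=19
L1[3] = 3
L2[3][1] = 65
paddr = 65 * 32 + 19 = 2099

Answer: 2099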